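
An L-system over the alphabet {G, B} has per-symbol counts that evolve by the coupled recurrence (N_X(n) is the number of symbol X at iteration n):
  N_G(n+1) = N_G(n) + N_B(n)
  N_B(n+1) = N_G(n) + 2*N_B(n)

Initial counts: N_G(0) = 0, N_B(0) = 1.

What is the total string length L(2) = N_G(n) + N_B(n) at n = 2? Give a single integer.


Step 0: N_G=0, N_B=1, L=1
Step 1: N_G=1, N_B=2, L=3
Step 2: N_G=3, N_B=5, L=8

Answer: 8


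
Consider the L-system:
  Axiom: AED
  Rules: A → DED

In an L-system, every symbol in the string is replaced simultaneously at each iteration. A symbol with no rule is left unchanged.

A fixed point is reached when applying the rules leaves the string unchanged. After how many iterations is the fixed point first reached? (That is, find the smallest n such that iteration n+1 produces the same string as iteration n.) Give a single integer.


Step 0: AED
Step 1: DEDED
Step 2: DEDED  (unchanged — fixed point at step 1)

Answer: 1


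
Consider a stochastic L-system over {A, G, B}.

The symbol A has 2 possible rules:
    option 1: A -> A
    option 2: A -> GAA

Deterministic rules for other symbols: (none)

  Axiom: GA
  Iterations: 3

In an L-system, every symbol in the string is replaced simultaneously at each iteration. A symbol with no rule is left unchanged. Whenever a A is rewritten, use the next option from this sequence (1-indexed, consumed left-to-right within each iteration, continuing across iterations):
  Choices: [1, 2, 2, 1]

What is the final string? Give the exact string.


Step 0: GA
Step 1: GA  (used choices [1])
Step 2: GGAA  (used choices [2])
Step 3: GGGAAA  (used choices [2, 1])

Answer: GGGAAA


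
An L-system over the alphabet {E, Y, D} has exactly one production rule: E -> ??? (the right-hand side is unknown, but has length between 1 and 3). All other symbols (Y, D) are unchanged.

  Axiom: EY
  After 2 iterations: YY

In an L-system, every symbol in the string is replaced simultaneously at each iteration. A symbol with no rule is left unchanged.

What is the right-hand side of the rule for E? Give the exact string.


Answer: Y

Derivation:
Trying E -> Y:
  Step 0: EY
  Step 1: YY
  Step 2: YY
Matches the given result.


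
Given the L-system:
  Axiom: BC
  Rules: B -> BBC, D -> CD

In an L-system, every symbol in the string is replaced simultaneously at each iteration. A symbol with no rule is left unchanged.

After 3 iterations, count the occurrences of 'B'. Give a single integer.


Answer: 8

Derivation:
Step 0: BC  (1 'B')
Step 1: BBCC  (2 'B')
Step 2: BBCBBCCC  (4 'B')
Step 3: BBCBBCCBBCBBCCCC  (8 'B')


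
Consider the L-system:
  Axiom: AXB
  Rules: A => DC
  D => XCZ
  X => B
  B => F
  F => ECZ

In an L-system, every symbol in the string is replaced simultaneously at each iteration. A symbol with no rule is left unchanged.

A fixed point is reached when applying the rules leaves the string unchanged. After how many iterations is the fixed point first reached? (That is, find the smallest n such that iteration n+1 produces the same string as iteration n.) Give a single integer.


Step 0: AXB
Step 1: DCBF
Step 2: XCZCFECZ
Step 3: BCZCECZECZ
Step 4: FCZCECZECZ
Step 5: ECZCZCECZECZ
Step 6: ECZCZCECZECZ  (unchanged — fixed point at step 5)

Answer: 5


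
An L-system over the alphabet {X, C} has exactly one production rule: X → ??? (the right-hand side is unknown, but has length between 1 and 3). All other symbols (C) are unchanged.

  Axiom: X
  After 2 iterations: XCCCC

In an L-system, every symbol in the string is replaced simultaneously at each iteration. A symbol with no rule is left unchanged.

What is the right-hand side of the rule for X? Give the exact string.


Trying X → XCC:
  Step 0: X
  Step 1: XCC
  Step 2: XCCCC
Matches the given result.

Answer: XCC


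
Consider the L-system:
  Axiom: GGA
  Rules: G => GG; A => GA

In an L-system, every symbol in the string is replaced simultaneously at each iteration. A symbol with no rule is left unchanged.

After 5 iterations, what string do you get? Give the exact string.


Answer: GGGGGGGGGGGGGGGGGGGGGGGGGGGGGGGGGGGGGGGGGGGGGGGGGGGGGGGGGGGGGGGGGGGGGGGGGGGGGGGGGGGGGGGGGGGGGGGA

Derivation:
Step 0: GGA
Step 1: GGGGGA
Step 2: GGGGGGGGGGGA
Step 3: GGGGGGGGGGGGGGGGGGGGGGGA
Step 4: GGGGGGGGGGGGGGGGGGGGGGGGGGGGGGGGGGGGGGGGGGGGGGGA
Step 5: GGGGGGGGGGGGGGGGGGGGGGGGGGGGGGGGGGGGGGGGGGGGGGGGGGGGGGGGGGGGGGGGGGGGGGGGGGGGGGGGGGGGGGGGGGGGGGGA


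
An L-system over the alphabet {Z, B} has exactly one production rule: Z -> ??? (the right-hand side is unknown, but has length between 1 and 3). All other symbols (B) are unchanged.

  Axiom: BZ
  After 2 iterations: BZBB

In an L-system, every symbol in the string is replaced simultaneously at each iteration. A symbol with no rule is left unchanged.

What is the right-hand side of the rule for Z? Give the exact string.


Trying Z -> ZB:
  Step 0: BZ
  Step 1: BZB
  Step 2: BZBB
Matches the given result.

Answer: ZB


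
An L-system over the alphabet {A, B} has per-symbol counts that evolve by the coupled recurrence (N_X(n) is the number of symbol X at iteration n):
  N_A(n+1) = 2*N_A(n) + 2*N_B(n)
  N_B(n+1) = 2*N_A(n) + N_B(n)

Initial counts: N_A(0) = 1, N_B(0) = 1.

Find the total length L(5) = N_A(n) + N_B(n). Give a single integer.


Step 0: N_A=1, N_B=1, L=2
Step 1: N_A=4, N_B=3, L=7
Step 2: N_A=14, N_B=11, L=25
Step 3: N_A=50, N_B=39, L=89
Step 4: N_A=178, N_B=139, L=317
Step 5: N_A=634, N_B=495, L=1129

Answer: 1129


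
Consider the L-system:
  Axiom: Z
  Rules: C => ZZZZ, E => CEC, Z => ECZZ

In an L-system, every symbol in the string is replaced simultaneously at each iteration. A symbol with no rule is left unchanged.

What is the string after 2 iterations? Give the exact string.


Step 0: Z
Step 1: ECZZ
Step 2: CECZZZZECZZECZZ

Answer: CECZZZZECZZECZZ


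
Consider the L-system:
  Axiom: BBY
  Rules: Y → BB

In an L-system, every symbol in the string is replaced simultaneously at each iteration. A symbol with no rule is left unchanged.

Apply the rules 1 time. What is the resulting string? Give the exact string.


Step 0: BBY
Step 1: BBBB

Answer: BBBB


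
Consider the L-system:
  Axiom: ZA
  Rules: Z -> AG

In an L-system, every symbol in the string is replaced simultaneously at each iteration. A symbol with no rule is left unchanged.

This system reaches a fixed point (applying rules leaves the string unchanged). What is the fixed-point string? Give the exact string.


Answer: AGA

Derivation:
Step 0: ZA
Step 1: AGA
Step 2: AGA  (unchanged — fixed point at step 1)


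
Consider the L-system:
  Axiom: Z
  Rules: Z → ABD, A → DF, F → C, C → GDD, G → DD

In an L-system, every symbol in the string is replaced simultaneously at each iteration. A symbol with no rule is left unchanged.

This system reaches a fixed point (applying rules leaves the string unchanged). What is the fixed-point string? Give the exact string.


Answer: DDDDDBD

Derivation:
Step 0: Z
Step 1: ABD
Step 2: DFBD
Step 3: DCBD
Step 4: DGDDBD
Step 5: DDDDDBD
Step 6: DDDDDBD  (unchanged — fixed point at step 5)


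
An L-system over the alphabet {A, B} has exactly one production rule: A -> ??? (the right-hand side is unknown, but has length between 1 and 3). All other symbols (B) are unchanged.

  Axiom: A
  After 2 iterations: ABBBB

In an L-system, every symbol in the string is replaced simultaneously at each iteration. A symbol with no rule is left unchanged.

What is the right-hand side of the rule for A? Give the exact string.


Trying A -> ABB:
  Step 0: A
  Step 1: ABB
  Step 2: ABBBB
Matches the given result.

Answer: ABB


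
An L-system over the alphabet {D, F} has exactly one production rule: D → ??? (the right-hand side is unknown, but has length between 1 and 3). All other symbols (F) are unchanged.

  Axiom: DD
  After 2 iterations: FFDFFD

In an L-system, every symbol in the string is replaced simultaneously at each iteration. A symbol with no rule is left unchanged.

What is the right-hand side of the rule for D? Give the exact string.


Trying D → FD:
  Step 0: DD
  Step 1: FDFD
  Step 2: FFDFFD
Matches the given result.

Answer: FD


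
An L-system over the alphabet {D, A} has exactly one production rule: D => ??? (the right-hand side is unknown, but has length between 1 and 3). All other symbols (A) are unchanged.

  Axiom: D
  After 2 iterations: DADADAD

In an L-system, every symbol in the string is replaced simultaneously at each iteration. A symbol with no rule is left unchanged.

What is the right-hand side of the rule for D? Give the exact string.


Trying D => DAD:
  Step 0: D
  Step 1: DAD
  Step 2: DADADAD
Matches the given result.

Answer: DAD


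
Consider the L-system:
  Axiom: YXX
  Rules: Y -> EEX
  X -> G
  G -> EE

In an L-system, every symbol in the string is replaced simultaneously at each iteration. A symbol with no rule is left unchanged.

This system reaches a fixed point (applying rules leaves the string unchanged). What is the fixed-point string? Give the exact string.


Answer: EEEEEEEE

Derivation:
Step 0: YXX
Step 1: EEXGG
Step 2: EEGEEEE
Step 3: EEEEEEEE
Step 4: EEEEEEEE  (unchanged — fixed point at step 3)


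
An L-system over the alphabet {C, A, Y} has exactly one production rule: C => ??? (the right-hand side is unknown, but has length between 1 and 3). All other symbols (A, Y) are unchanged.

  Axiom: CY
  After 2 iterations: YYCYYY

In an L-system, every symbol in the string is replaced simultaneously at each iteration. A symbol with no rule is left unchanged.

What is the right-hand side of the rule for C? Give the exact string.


Answer: YCY

Derivation:
Trying C => YCY:
  Step 0: CY
  Step 1: YCYY
  Step 2: YYCYYY
Matches the given result.


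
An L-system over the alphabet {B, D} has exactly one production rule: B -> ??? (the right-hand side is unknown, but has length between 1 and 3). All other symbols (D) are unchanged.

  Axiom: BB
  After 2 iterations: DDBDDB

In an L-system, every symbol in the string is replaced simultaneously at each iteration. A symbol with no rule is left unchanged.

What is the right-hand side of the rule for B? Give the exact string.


Answer: DB

Derivation:
Trying B -> DB:
  Step 0: BB
  Step 1: DBDB
  Step 2: DDBDDB
Matches the given result.


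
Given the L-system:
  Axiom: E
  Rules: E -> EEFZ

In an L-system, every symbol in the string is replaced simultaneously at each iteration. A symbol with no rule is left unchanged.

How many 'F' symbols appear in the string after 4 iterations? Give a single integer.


Step 0: E  (0 'F')
Step 1: EEFZ  (1 'F')
Step 2: EEFZEEFZFZ  (3 'F')
Step 3: EEFZEEFZFZEEFZEEFZFZFZ  (7 'F')
Step 4: EEFZEEFZFZEEFZEEFZFZFZEEFZEEFZFZEEFZEEFZFZFZFZ  (15 'F')

Answer: 15


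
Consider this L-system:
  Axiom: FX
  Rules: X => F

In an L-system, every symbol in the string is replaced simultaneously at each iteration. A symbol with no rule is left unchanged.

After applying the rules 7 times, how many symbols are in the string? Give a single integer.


Answer: 2

Derivation:
Step 0: length = 2
Step 1: length = 2
Step 2: length = 2
Step 3: length = 2
Step 4: length = 2
Step 5: length = 2
Step 6: length = 2
Step 7: length = 2


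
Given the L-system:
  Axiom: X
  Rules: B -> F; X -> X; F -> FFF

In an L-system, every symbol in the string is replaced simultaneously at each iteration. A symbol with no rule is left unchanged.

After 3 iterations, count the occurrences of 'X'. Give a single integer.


Step 0: X  (1 'X')
Step 1: X  (1 'X')
Step 2: X  (1 'X')
Step 3: X  (1 'X')

Answer: 1


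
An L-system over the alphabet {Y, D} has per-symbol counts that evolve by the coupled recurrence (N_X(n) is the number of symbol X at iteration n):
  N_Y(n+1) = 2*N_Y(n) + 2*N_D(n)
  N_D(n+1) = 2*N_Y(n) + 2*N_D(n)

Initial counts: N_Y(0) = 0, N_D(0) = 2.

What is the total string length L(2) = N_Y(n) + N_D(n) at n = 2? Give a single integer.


Step 0: N_Y=0, N_D=2, L=2
Step 1: N_Y=4, N_D=4, L=8
Step 2: N_Y=16, N_D=16, L=32

Answer: 32


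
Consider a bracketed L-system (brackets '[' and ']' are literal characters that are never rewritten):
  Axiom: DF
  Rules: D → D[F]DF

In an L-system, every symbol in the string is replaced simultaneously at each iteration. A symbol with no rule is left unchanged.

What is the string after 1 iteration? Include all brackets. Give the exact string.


Answer: D[F]DFF

Derivation:
Step 0: DF
Step 1: D[F]DFF


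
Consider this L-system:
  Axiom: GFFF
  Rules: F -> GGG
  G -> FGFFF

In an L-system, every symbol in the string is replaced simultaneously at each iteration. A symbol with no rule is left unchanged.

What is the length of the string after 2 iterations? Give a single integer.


Answer: 62

Derivation:
Step 0: length = 4
Step 1: length = 14
Step 2: length = 62


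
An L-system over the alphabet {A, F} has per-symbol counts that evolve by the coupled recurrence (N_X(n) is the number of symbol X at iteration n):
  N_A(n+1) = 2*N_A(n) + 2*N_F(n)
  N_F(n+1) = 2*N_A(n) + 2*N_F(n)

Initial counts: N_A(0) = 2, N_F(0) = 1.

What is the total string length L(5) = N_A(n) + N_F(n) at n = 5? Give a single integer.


Step 0: N_A=2, N_F=1, L=3
Step 1: N_A=6, N_F=6, L=12
Step 2: N_A=24, N_F=24, L=48
Step 3: N_A=96, N_F=96, L=192
Step 4: N_A=384, N_F=384, L=768
Step 5: N_A=1536, N_F=1536, L=3072

Answer: 3072


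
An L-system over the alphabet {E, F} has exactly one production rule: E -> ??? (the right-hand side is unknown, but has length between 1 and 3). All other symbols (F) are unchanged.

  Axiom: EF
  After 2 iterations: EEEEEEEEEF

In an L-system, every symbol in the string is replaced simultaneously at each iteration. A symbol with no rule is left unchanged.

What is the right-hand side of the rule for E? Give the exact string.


Answer: EEE

Derivation:
Trying E -> EEE:
  Step 0: EF
  Step 1: EEEF
  Step 2: EEEEEEEEEF
Matches the given result.


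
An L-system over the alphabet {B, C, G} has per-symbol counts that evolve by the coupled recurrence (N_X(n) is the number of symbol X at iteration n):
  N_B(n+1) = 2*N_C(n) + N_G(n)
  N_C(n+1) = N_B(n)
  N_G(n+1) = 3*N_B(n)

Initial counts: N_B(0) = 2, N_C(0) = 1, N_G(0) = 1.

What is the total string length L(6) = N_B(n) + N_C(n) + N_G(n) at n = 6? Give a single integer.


Step 0: N_B=2, N_C=1, N_G=1, L=4
Step 1: N_B=3, N_C=2, N_G=6, L=11
Step 2: N_B=10, N_C=3, N_G=9, L=22
Step 3: N_B=15, N_C=10, N_G=30, L=55
Step 4: N_B=50, N_C=15, N_G=45, L=110
Step 5: N_B=75, N_C=50, N_G=150, L=275
Step 6: N_B=250, N_C=75, N_G=225, L=550

Answer: 550


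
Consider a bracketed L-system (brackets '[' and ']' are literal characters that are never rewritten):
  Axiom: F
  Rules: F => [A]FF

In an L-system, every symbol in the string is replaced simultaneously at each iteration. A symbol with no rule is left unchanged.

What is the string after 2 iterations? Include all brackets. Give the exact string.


Answer: [A][A]FF[A]FF

Derivation:
Step 0: F
Step 1: [A]FF
Step 2: [A][A]FF[A]FF


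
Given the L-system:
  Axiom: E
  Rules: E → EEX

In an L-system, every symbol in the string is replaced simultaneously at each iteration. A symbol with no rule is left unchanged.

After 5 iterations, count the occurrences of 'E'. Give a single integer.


Step 0: E  (1 'E')
Step 1: EEX  (2 'E')
Step 2: EEXEEXX  (4 'E')
Step 3: EEXEEXXEEXEEXXX  (8 'E')
Step 4: EEXEEXXEEXEEXXXEEXEEXXEEXEEXXXX  (16 'E')
Step 5: EEXEEXXEEXEEXXXEEXEEXXEEXEEXXXXEEXEEXXEEXEEXXXEEXEEXXEEXEEXXXXX  (32 'E')

Answer: 32


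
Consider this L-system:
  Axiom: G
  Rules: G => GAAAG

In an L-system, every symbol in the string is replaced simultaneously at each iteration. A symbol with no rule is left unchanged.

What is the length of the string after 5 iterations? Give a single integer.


Step 0: length = 1
Step 1: length = 5
Step 2: length = 13
Step 3: length = 29
Step 4: length = 61
Step 5: length = 125

Answer: 125


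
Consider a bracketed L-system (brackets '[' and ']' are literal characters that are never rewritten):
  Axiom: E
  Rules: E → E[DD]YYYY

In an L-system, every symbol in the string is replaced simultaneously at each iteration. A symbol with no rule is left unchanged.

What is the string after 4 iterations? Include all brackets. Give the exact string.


Step 0: E
Step 1: E[DD]YYYY
Step 2: E[DD]YYYY[DD]YYYY
Step 3: E[DD]YYYY[DD]YYYY[DD]YYYY
Step 4: E[DD]YYYY[DD]YYYY[DD]YYYY[DD]YYYY

Answer: E[DD]YYYY[DD]YYYY[DD]YYYY[DD]YYYY


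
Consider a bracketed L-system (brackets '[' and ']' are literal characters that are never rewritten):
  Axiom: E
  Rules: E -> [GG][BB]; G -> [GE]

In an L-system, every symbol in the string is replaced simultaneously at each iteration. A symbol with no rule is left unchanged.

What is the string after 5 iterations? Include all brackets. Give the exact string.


Answer: [[[[[GE][GG][BB]][[GE][GE]][BB]][[[GE][GG][BB]][[GE][GG][BB]]][BB]][[[[GE][GG][BB]][[GE][GE]][BB]][[[GE][GG][BB]][[GE][GG][BB]]][BB]]][BB]

Derivation:
Step 0: E
Step 1: [GG][BB]
Step 2: [[GE][GE]][BB]
Step 3: [[[GE][GG][BB]][[GE][GG][BB]]][BB]
Step 4: [[[[GE][GG][BB]][[GE][GE]][BB]][[[GE][GG][BB]][[GE][GE]][BB]]][BB]
Step 5: [[[[[GE][GG][BB]][[GE][GE]][BB]][[[GE][GG][BB]][[GE][GG][BB]]][BB]][[[[GE][GG][BB]][[GE][GE]][BB]][[[GE][GG][BB]][[GE][GG][BB]]][BB]]][BB]


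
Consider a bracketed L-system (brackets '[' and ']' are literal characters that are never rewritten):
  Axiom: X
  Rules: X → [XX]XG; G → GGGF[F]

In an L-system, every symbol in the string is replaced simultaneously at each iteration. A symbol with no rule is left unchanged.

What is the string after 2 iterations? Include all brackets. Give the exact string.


Answer: [[XX]XG[XX]XG][XX]XGGGGF[F]

Derivation:
Step 0: X
Step 1: [XX]XG
Step 2: [[XX]XG[XX]XG][XX]XGGGGF[F]


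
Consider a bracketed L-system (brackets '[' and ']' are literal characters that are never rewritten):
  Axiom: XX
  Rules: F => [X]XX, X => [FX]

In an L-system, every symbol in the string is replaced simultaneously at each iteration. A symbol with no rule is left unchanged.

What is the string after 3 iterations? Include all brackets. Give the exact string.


Step 0: XX
Step 1: [FX][FX]
Step 2: [[X]XX[FX]][[X]XX[FX]]
Step 3: [[[FX]][FX][FX][[X]XX[FX]]][[[FX]][FX][FX][[X]XX[FX]]]

Answer: [[[FX]][FX][FX][[X]XX[FX]]][[[FX]][FX][FX][[X]XX[FX]]]


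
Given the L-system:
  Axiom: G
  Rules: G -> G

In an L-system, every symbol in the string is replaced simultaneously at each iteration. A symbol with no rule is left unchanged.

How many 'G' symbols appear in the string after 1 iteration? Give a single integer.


Answer: 1

Derivation:
Step 0: G  (1 'G')
Step 1: G  (1 'G')


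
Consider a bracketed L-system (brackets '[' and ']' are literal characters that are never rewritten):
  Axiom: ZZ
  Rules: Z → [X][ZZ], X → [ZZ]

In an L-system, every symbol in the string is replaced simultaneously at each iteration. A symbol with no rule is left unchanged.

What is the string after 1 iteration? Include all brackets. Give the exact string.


Step 0: ZZ
Step 1: [X][ZZ][X][ZZ]

Answer: [X][ZZ][X][ZZ]


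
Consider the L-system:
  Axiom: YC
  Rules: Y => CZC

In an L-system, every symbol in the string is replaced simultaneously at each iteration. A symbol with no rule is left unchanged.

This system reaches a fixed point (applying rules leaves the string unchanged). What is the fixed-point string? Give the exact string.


Answer: CZCC

Derivation:
Step 0: YC
Step 1: CZCC
Step 2: CZCC  (unchanged — fixed point at step 1)


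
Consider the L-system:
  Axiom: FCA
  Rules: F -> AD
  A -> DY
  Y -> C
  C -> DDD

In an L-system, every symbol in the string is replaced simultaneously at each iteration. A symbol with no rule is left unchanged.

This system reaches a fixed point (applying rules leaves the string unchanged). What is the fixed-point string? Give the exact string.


Answer: DDDDDDDDDDDD

Derivation:
Step 0: FCA
Step 1: ADDDDDY
Step 2: DYDDDDDC
Step 3: DCDDDDDDDD
Step 4: DDDDDDDDDDDD
Step 5: DDDDDDDDDDDD  (unchanged — fixed point at step 4)


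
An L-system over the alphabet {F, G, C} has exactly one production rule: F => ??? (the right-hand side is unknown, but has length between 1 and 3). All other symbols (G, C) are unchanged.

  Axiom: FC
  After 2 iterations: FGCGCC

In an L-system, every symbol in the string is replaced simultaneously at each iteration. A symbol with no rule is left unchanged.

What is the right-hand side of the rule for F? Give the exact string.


Trying F => FGC:
  Step 0: FC
  Step 1: FGCC
  Step 2: FGCGCC
Matches the given result.

Answer: FGC


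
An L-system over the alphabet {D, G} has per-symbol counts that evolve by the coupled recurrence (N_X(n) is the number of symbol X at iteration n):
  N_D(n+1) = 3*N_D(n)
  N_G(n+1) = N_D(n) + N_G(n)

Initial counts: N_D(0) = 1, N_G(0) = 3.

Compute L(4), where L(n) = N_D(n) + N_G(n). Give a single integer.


Answer: 124

Derivation:
Step 0: N_D=1, N_G=3, L=4
Step 1: N_D=3, N_G=4, L=7
Step 2: N_D=9, N_G=7, L=16
Step 3: N_D=27, N_G=16, L=43
Step 4: N_D=81, N_G=43, L=124


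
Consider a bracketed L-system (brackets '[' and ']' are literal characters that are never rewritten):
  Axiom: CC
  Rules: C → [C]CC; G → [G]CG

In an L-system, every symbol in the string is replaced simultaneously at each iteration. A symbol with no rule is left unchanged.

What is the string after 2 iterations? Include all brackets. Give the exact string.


Answer: [[C]CC][C]CC[C]CC[[C]CC][C]CC[C]CC

Derivation:
Step 0: CC
Step 1: [C]CC[C]CC
Step 2: [[C]CC][C]CC[C]CC[[C]CC][C]CC[C]CC


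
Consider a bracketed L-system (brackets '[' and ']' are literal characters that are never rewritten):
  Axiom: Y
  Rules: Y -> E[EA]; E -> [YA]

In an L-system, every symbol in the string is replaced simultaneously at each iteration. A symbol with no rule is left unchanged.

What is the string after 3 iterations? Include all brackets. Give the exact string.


Answer: [E[EA]A][[E[EA]A]A]

Derivation:
Step 0: Y
Step 1: E[EA]
Step 2: [YA][[YA]A]
Step 3: [E[EA]A][[E[EA]A]A]


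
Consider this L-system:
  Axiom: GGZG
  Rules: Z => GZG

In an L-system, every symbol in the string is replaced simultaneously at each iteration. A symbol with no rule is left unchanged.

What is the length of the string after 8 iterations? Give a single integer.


Step 0: length = 4
Step 1: length = 6
Step 2: length = 8
Step 3: length = 10
Step 4: length = 12
Step 5: length = 14
Step 6: length = 16
Step 7: length = 18
Step 8: length = 20

Answer: 20


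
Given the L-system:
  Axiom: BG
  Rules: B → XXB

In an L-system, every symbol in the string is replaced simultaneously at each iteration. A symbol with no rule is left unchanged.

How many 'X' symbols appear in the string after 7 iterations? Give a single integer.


Step 0: BG  (0 'X')
Step 1: XXBG  (2 'X')
Step 2: XXXXBG  (4 'X')
Step 3: XXXXXXBG  (6 'X')
Step 4: XXXXXXXXBG  (8 'X')
Step 5: XXXXXXXXXXBG  (10 'X')
Step 6: XXXXXXXXXXXXBG  (12 'X')
Step 7: XXXXXXXXXXXXXXBG  (14 'X')

Answer: 14


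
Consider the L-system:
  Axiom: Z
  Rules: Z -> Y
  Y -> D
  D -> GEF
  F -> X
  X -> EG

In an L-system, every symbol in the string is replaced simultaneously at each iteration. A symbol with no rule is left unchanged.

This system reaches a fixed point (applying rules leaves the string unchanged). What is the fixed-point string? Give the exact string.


Answer: GEEG

Derivation:
Step 0: Z
Step 1: Y
Step 2: D
Step 3: GEF
Step 4: GEX
Step 5: GEEG
Step 6: GEEG  (unchanged — fixed point at step 5)


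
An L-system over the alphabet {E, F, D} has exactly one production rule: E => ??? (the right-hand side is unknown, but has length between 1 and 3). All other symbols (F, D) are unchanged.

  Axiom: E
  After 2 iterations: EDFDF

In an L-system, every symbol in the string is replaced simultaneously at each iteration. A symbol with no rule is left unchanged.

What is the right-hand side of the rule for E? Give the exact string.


Answer: EDF

Derivation:
Trying E => EDF:
  Step 0: E
  Step 1: EDF
  Step 2: EDFDF
Matches the given result.


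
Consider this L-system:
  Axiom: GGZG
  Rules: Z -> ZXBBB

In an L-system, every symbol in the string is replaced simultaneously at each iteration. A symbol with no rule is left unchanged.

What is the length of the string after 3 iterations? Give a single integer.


Step 0: length = 4
Step 1: length = 8
Step 2: length = 12
Step 3: length = 16

Answer: 16


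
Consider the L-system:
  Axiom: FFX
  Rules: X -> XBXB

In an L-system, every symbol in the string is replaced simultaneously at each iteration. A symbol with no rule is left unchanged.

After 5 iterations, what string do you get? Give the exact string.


Answer: FFXBXBBXBXBBBXBXBBXBXBBBBXBXBBXBXBBBXBXBBXBXBBBBBXBXBBXBXBBBXBXBBXBXBBBBXBXBBXBXBBBXBXBBXBXBBBBB

Derivation:
Step 0: FFX
Step 1: FFXBXB
Step 2: FFXBXBBXBXBB
Step 3: FFXBXBBXBXBBBXBXBBXBXBBB
Step 4: FFXBXBBXBXBBBXBXBBXBXBBBBXBXBBXBXBBBXBXBBXBXBBBB
Step 5: FFXBXBBXBXBBBXBXBBXBXBBBBXBXBBXBXBBBXBXBBXBXBBBBBXBXBBXBXBBBXBXBBXBXBBBBXBXBBXBXBBBXBXBBXBXBBBBB


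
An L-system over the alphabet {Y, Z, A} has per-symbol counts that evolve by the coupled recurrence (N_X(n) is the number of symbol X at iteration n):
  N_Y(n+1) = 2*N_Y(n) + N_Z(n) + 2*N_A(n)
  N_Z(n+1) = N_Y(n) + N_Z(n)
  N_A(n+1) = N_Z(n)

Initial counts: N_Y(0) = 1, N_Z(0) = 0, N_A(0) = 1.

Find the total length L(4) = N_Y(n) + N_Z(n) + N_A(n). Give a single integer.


Answer: 127

Derivation:
Step 0: N_Y=1, N_Z=0, N_A=1, L=2
Step 1: N_Y=4, N_Z=1, N_A=0, L=5
Step 2: N_Y=9, N_Z=5, N_A=1, L=15
Step 3: N_Y=25, N_Z=14, N_A=5, L=44
Step 4: N_Y=74, N_Z=39, N_A=14, L=127


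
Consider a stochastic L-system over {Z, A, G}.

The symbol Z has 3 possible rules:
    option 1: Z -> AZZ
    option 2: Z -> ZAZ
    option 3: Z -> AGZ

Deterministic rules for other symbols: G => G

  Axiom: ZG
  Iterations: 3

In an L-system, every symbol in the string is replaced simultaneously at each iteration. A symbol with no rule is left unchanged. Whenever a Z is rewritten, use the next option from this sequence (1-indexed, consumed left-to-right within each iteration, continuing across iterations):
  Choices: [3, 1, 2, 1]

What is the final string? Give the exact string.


Step 0: ZG
Step 1: AGZG  (used choices [3])
Step 2: AGAZZG  (used choices [1])
Step 3: AGAZAZAZZG  (used choices [2, 1])

Answer: AGAZAZAZZG


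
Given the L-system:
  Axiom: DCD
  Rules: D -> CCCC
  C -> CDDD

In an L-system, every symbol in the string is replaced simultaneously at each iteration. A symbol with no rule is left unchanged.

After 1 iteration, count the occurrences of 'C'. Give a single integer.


Answer: 9

Derivation:
Step 0: DCD  (1 'C')
Step 1: CCCCCDDDCCCC  (9 'C')


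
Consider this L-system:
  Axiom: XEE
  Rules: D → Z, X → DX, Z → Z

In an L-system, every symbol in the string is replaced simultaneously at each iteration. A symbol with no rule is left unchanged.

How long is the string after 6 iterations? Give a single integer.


Answer: 9

Derivation:
Step 0: length = 3
Step 1: length = 4
Step 2: length = 5
Step 3: length = 6
Step 4: length = 7
Step 5: length = 8
Step 6: length = 9


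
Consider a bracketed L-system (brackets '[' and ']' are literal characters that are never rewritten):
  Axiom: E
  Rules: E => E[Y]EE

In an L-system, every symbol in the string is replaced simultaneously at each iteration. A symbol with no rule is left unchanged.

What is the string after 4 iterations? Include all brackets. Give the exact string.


Answer: E[Y]EE[Y]E[Y]EEE[Y]EE[Y]E[Y]EE[Y]E[Y]EEE[Y]EEE[Y]EE[Y]E[Y]EEE[Y]EE[Y]E[Y]EE[Y]E[Y]EEE[Y]EE[Y]E[Y]EE[Y]E[Y]EEE[Y]EEE[Y]EE[Y]E[Y]EEE[Y]EEE[Y]EE[Y]E[Y]EEE[Y]EE[Y]E[Y]EE[Y]E[Y]EEE[Y]EEE[Y]EE[Y]E[Y]EEE[Y]EE

Derivation:
Step 0: E
Step 1: E[Y]EE
Step 2: E[Y]EE[Y]E[Y]EEE[Y]EE
Step 3: E[Y]EE[Y]E[Y]EEE[Y]EE[Y]E[Y]EE[Y]E[Y]EEE[Y]EEE[Y]EE[Y]E[Y]EEE[Y]EE
Step 4: E[Y]EE[Y]E[Y]EEE[Y]EE[Y]E[Y]EE[Y]E[Y]EEE[Y]EEE[Y]EE[Y]E[Y]EEE[Y]EE[Y]E[Y]EE[Y]E[Y]EEE[Y]EE[Y]E[Y]EE[Y]E[Y]EEE[Y]EEE[Y]EE[Y]E[Y]EEE[Y]EEE[Y]EE[Y]E[Y]EEE[Y]EE[Y]E[Y]EE[Y]E[Y]EEE[Y]EEE[Y]EE[Y]E[Y]EEE[Y]EE


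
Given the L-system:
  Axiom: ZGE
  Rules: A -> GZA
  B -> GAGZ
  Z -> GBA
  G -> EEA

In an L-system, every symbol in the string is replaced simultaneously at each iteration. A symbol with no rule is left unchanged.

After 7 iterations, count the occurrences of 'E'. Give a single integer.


Final string: EEEEEEGZAEEAGAGZGZAEEAGBAGZAEEEEAGBAGZAEEGZAEEAGBAGZAEEGZAEEAGAGZGZAEEGZAEEAGAGZGZAEEAGBAGZAEEEEAGBAGZAEEGZAEEAGZAEEAGBAEEAGBAGZAEEGZAEEAGAGZGZAEEAGBAGZAEEEEEEAGBAGZAEEGZAEEAGZAEEAGBAEEAGBAGZAEEGZAEEAGAGZGZAEEAGBAGZAEEEEGZAEEAGAGZGZAEEAGBAGZAEEEEAGBAGZAEEGZAEEAGBAGZAEEGZAEEAGAGZGZAEEGZAEEAGAGZGZAEEAGBAGZAEEEEAGBAGZAEEGZAEEAGZAEEAGBAEEAGBAGZAEEGZAEEAGAGZGZAEEAGBAGZAEEEEEEAGBAGZAEEGZAEEAGZAEEAGBAEEAGBAGZAEEGZAEEAGAGZGZAEEAGBAGZAEEEEGZAEEAGAGZGZAEEAGBAGZAEEEEAGBAGZAEEGZAEEAGAGZGZAEEAGBAGZAEEEEAGBAGZAEEGZAEEAGZAEEAGBAEEAGBAGZAEEEEAGBAGZAEEGZAEEAGZAEEAGBAEEAGBAGZAEEGZAEEAGAGZGZAEEAGBAGZAEEEEEEAGBAGZAEEGZAEEAGZAEEAGBAEEAGBAGZAEEGZAEEAGAGZGZAEEAGBAGZAEEEEGZAEEAGAGZGZAEEAGBAGZAEEEEAGBAGZAEEGZAEEAGAGZGZAEEAGBAGZAEEEEAGBAGZAEEGZAEEAGZAEEAGBAEEAGBAGZAEEEEAGBAGZAEEGZAEEAGZAEEAGBAEEAGBAGZAEEGZAEEAGAGZGZAEEAGBAGZAEEEEGZAEEAGAGZGZAEEAGBAGZAEEEEAGBAGZAEEGZAEEAGBAGZAEEGZAEEAGAGZGZAEEGZAEEAGAGZGZAEEAGBAGZAEEEEAGBAGZAEEGZAEEAGZAEEAGBAEEAGBAGZAEEGZAEEAGAGZGZAEEAGBAGZAEEEEEEEEAGBAGZAEEGZAEEAGZAEEAGBAEEAGBAGZAEEGZAEEAGAGZGZAEEAGBAGZAEEEEGZAEEAGAGZGZAEEAGBAGZAEEEEAGBAGZAEEGZAEEAGAGZGZAEEAGBAGZAEEEEAGBAGZAEEGZAEEAGZAEEAGBAEEAGBAGZAEEEEAGBAGZAEEGZAEEAGZAEEAGBAEEAGBAGZAEEGZAEEAGAGZGZAEEAGBAGZAEEEEGZAEEAGAGZGZAEEAGBAGZAEEEEAGBAGZAEEGZAEEAGBAGZAEEGZAEEAGAGZGZAEEGZAEEAGAGZGZAEEAGBAGZAEEEEAGBAGZAEEGZAEEAGZAEEAGBAEEAGBAGZAEEGZAEEAGAGZGZAEEAGBAGZAE
Count of 'E': 405

Answer: 405


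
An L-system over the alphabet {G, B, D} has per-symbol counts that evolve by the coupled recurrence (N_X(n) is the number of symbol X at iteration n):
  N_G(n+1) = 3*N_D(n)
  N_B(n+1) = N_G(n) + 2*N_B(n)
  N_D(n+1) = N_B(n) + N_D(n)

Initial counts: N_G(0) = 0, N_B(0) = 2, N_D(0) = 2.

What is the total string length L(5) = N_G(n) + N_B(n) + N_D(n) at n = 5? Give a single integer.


Answer: 626

Derivation:
Step 0: N_G=0, N_B=2, N_D=2, L=4
Step 1: N_G=6, N_B=4, N_D=4, L=14
Step 2: N_G=12, N_B=14, N_D=8, L=34
Step 3: N_G=24, N_B=40, N_D=22, L=86
Step 4: N_G=66, N_B=104, N_D=62, L=232
Step 5: N_G=186, N_B=274, N_D=166, L=626


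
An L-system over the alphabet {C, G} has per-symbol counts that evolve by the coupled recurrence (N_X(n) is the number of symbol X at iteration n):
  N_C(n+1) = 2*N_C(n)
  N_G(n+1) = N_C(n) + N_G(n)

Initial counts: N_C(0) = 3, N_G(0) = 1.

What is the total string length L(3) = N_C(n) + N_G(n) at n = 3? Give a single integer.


Answer: 46

Derivation:
Step 0: N_C=3, N_G=1, L=4
Step 1: N_C=6, N_G=4, L=10
Step 2: N_C=12, N_G=10, L=22
Step 3: N_C=24, N_G=22, L=46


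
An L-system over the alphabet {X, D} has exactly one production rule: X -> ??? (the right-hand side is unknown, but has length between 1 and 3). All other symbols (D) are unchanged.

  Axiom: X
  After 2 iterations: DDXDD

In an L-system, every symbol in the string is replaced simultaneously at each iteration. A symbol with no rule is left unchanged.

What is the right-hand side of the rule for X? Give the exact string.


Answer: DXD

Derivation:
Trying X -> DXD:
  Step 0: X
  Step 1: DXD
  Step 2: DDXDD
Matches the given result.


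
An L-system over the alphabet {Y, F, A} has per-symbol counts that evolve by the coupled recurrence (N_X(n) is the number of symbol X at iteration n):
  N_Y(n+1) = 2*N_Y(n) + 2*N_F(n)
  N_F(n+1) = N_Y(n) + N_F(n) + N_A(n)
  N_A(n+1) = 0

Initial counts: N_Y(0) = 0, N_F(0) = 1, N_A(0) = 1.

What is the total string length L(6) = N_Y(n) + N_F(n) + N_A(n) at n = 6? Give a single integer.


Step 0: N_Y=0, N_F=1, N_A=1, L=2
Step 1: N_Y=2, N_F=2, N_A=0, L=4
Step 2: N_Y=8, N_F=4, N_A=0, L=12
Step 3: N_Y=24, N_F=12, N_A=0, L=36
Step 4: N_Y=72, N_F=36, N_A=0, L=108
Step 5: N_Y=216, N_F=108, N_A=0, L=324
Step 6: N_Y=648, N_F=324, N_A=0, L=972

Answer: 972


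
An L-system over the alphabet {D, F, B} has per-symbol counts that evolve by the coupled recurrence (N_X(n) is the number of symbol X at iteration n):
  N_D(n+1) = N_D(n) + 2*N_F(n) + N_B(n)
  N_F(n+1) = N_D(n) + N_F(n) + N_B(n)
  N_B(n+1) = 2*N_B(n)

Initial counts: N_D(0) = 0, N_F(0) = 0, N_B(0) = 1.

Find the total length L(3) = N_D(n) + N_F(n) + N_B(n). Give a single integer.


Step 0: N_D=0, N_F=0, N_B=1, L=1
Step 1: N_D=1, N_F=1, N_B=2, L=4
Step 2: N_D=5, N_F=4, N_B=4, L=13
Step 3: N_D=17, N_F=13, N_B=8, L=38

Answer: 38


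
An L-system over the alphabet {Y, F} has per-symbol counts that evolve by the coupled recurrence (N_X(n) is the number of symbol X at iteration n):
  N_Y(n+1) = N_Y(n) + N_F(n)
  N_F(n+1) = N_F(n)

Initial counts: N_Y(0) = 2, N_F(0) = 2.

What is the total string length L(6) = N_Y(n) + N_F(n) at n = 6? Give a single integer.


Answer: 16

Derivation:
Step 0: N_Y=2, N_F=2, L=4
Step 1: N_Y=4, N_F=2, L=6
Step 2: N_Y=6, N_F=2, L=8
Step 3: N_Y=8, N_F=2, L=10
Step 4: N_Y=10, N_F=2, L=12
Step 5: N_Y=12, N_F=2, L=14
Step 6: N_Y=14, N_F=2, L=16


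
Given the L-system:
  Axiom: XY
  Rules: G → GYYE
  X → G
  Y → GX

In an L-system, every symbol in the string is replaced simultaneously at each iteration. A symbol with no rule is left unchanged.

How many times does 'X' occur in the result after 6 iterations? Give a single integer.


Step 0: XY  (1 'X')
Step 1: GGX  (1 'X')
Step 2: GYYEGYYEG  (0 'X')
Step 3: GYYEGXGXEGYYEGXGXEGYYE  (4 'X')
Step 4: GYYEGXGXEGYYEGGYYEGEGYYEGXGXEGYYEGGYYEGEGYYEGXGXE  (6 'X')
Step 5: GYYEGXGXEGYYEGGYYEGEGYYEGXGXEGYYEGYYEGXGXEGYYEEGYYEGXGXEGYYEGGYYEGEGYYEGXGXEGYYEGYYEGXGXEGYYEEGYYEGXGXEGYYEGGYYEGE  (14 'X')
Step 6: GYYEGXGXEGYYEGGYYEGEGYYEGXGXEGYYEGYYEGXGXEGYYEEGYYEGXGXEGYYEGGYYEGEGYYEGXGXEGYYEGXGXEGYYEGGYYEGEGYYEGXGXEEGYYEGXGXEGYYEGGYYEGEGYYEGXGXEGYYEGYYEGXGXEGYYEEGYYEGXGXEGYYEGGYYEGEGYYEGXGXEGYYEGXGXEGYYEGGYYEGEGYYEGXGXEEGYYEGXGXEGYYEGGYYEGEGYYEGXGXEGYYEGYYEGXGXEGYYEE  (34 'X')

Answer: 34


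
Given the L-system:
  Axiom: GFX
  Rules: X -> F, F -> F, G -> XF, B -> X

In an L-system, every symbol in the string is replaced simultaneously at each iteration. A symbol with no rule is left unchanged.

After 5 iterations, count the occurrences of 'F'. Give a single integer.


Answer: 4

Derivation:
Step 0: GFX  (1 'F')
Step 1: XFFF  (3 'F')
Step 2: FFFF  (4 'F')
Step 3: FFFF  (4 'F')
Step 4: FFFF  (4 'F')
Step 5: FFFF  (4 'F')


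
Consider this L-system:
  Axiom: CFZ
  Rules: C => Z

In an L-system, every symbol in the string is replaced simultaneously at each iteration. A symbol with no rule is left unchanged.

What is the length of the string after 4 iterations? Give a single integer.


Answer: 3

Derivation:
Step 0: length = 3
Step 1: length = 3
Step 2: length = 3
Step 3: length = 3
Step 4: length = 3


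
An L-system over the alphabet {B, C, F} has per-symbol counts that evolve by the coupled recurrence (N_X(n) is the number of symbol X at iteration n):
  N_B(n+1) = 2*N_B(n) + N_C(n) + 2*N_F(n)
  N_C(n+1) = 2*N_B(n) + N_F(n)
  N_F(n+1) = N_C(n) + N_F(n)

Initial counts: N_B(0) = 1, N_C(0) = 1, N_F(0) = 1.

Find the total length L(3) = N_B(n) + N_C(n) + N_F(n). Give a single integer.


Answer: 112

Derivation:
Step 0: N_B=1, N_C=1, N_F=1, L=3
Step 1: N_B=5, N_C=3, N_F=2, L=10
Step 2: N_B=17, N_C=12, N_F=5, L=34
Step 3: N_B=56, N_C=39, N_F=17, L=112


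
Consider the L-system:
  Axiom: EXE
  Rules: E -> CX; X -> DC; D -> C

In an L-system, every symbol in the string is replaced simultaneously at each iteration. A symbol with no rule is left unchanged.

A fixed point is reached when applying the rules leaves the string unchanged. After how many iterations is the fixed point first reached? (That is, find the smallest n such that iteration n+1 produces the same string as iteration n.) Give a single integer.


Step 0: EXE
Step 1: CXDCCX
Step 2: CDCCCCDC
Step 3: CCCCCCCC
Step 4: CCCCCCCC  (unchanged — fixed point at step 3)

Answer: 3


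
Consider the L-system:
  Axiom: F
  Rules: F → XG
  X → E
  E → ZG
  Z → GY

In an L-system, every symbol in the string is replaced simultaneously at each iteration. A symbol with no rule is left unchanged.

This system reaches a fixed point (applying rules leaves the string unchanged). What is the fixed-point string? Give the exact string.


Step 0: F
Step 1: XG
Step 2: EG
Step 3: ZGG
Step 4: GYGG
Step 5: GYGG  (unchanged — fixed point at step 4)

Answer: GYGG


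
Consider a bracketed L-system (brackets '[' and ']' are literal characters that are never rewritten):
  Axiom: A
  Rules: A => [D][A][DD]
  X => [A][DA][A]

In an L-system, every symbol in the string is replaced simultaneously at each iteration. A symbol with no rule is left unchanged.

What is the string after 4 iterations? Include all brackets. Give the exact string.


Answer: [D][[D][[D][[D][A][DD]][DD]][DD]][DD]

Derivation:
Step 0: A
Step 1: [D][A][DD]
Step 2: [D][[D][A][DD]][DD]
Step 3: [D][[D][[D][A][DD]][DD]][DD]
Step 4: [D][[D][[D][[D][A][DD]][DD]][DD]][DD]


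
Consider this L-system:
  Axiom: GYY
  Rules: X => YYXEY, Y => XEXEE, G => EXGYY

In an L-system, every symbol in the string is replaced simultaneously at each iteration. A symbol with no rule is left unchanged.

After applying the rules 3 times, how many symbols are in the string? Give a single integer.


Step 0: length = 3
Step 1: length = 15
Step 2: length = 47
Step 3: length = 159

Answer: 159


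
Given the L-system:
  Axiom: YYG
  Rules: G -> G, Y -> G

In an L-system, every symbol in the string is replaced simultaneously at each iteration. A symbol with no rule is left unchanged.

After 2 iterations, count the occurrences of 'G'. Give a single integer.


Step 0: YYG  (1 'G')
Step 1: GGG  (3 'G')
Step 2: GGG  (3 'G')

Answer: 3


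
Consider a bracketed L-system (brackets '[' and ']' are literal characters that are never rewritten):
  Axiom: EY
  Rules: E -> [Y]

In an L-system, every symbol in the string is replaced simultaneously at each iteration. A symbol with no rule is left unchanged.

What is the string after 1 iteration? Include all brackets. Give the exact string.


Answer: [Y]Y

Derivation:
Step 0: EY
Step 1: [Y]Y


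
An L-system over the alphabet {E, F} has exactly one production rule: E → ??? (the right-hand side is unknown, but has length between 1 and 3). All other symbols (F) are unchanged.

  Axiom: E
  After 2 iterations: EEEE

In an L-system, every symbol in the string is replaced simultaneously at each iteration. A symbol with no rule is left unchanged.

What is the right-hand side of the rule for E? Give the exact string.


Trying E → EE:
  Step 0: E
  Step 1: EE
  Step 2: EEEE
Matches the given result.

Answer: EE


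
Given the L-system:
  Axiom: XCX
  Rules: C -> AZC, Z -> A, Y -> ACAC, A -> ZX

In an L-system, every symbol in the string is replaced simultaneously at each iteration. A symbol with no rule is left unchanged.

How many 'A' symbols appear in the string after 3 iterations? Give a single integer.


Step 0: XCX  (0 'A')
Step 1: XAZCX  (1 'A')
Step 2: XZXAAZCX  (2 'A')
Step 3: XAXZXZXAAZCX  (3 'A')

Answer: 3


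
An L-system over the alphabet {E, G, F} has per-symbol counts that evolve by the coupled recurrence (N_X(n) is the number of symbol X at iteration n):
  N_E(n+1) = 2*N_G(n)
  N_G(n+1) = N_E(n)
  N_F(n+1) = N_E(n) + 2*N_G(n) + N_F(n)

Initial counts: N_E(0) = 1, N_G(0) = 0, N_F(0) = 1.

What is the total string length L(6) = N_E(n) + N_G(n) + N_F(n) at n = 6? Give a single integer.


Answer: 30

Derivation:
Step 0: N_E=1, N_G=0, N_F=1, L=2
Step 1: N_E=0, N_G=1, N_F=2, L=3
Step 2: N_E=2, N_G=0, N_F=4, L=6
Step 3: N_E=0, N_G=2, N_F=6, L=8
Step 4: N_E=4, N_G=0, N_F=10, L=14
Step 5: N_E=0, N_G=4, N_F=14, L=18
Step 6: N_E=8, N_G=0, N_F=22, L=30


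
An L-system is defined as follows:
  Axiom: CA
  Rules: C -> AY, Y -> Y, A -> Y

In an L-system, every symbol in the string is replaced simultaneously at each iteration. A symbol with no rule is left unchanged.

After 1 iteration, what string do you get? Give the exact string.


Step 0: CA
Step 1: AYY

Answer: AYY
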